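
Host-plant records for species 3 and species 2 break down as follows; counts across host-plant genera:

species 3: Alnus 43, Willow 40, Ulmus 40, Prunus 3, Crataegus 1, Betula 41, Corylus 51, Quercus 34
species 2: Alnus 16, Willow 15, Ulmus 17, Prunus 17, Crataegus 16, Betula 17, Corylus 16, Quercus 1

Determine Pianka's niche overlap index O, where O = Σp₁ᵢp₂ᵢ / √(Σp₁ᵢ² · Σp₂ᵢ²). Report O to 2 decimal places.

0.81

Proportions for species 3 (n=253): 43/253=0.1700, 40/253=0.1581, 40/253=0.1581, 3/253=0.0119, 1/253=0.0040, 41/253=0.1621, 51/253=0.2016, 34/253=0.1344
Proportions for species 2 (n=115): 16/115=0.1391, 15/115=0.1304, 17/115=0.1478, 17/115=0.1478, 16/115=0.1391, 17/115=0.1478, 16/115=0.1391, 1/115=0.0087
Σ p₁ᵢp₂ᵢ = 0.023647 + 0.020616 + 0.023367 + 0.001759 + 0.000556 + 0.023958 + 0.028043 + 0.001169 = 0.123115
Σp_1ᵢ² = 0.1700² + 0.1581² + 0.1581² + 0.0119² + 0.0040² + 0.1621² + 0.2016² + 0.1344² = 0.028900 + 0.024996 + 0.024996 + 0.000142 + 0.000016 + 0.026276 + 0.040643 + 0.018063 = 0.164032
Σp_2ᵢ² = 0.1391² + 0.1304² + 0.1478² + 0.1478² + 0.1391² + 0.1478² + 0.1391² + 0.0087² = 0.019349 + 0.017004 + 0.021845 + 0.021845 + 0.019349 + 0.021845 + 0.019349 + 0.000076 = 0.140662
O = 0.123115 / √(0.164032 × 0.140662) = 0.123115 / 0.1518982 = 0.8105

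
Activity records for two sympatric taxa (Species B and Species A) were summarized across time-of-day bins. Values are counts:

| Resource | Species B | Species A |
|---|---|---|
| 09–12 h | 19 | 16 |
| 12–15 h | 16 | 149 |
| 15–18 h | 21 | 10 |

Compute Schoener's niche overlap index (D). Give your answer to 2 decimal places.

0.43

Proportions for Species B (n=56): 19/56=0.3393, 16/56=0.2857, 21/56=0.3750
Proportions for Species A (n=175): 16/175=0.0914, 149/175=0.8514, 10/175=0.0571
Σ|p₁ᵢ − p₂ᵢ| = 0.2479 + 0.5657 + 0.3179 = 1.1315
D = 1 − ½ × 1.1315 = 1 − 0.56575 = 0.43425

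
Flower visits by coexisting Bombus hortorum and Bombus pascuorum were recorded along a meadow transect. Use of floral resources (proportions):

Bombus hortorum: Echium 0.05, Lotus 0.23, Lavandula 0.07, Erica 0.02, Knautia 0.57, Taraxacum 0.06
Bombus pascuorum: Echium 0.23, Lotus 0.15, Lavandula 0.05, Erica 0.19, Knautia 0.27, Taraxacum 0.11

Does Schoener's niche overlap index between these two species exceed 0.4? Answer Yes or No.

Σ|p₁ᵢ − p₂ᵢ| = 0.18 + 0.08 + 0.02 + 0.17 + 0.30 + 0.05 = 0.80
D = 1 − ½ × 0.80 = 1 − 0.400 = 0.6000
D = 0.6000 > 0.4 → Yes.

Yes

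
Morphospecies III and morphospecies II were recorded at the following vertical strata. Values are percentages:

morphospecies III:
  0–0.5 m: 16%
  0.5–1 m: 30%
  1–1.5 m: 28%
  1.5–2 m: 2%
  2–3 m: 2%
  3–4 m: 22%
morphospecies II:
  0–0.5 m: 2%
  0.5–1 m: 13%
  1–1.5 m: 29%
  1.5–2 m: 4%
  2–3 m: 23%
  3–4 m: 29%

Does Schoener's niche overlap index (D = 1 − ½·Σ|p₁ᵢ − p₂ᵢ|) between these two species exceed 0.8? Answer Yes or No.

No

Convert percentages to proportions (divide by 100).
Σ|p₁ᵢ − p₂ᵢ| = 0.14 + 0.17 + 0.01 + 0.02 + 0.21 + 0.07 = 0.62
D = 1 − ½ × 0.62 = 1 − 0.310 = 0.6900
D = 0.6900 < 0.8 → No.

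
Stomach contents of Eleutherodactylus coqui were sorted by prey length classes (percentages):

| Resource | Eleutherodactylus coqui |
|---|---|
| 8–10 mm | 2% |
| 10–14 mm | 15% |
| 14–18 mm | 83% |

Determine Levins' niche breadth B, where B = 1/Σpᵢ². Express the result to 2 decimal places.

1.40

Convert percentages to proportions (divide by 100).
Σpᵢ² = 0.02² + 0.15² + 0.83² = 0.0004 + 0.0225 + 0.6889 = 0.7118
B = 1 / 0.7118 = 1.4049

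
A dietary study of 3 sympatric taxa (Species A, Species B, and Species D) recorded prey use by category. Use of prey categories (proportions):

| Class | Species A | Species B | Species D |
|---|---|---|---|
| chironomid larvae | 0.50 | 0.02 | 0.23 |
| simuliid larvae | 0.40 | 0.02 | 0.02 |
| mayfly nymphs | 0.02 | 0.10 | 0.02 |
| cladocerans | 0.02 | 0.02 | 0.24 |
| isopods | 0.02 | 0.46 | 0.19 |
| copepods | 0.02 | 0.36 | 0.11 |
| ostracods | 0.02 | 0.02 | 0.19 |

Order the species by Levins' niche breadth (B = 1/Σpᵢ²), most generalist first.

Σp_Aᵢ² = 0.50² + 0.40² + 0.02² + 0.02² + 0.02² + 0.02² + 0.02² = 0.2500 + 0.1600 + 0.0004 + 0.0004 + 0.0004 + 0.0004 + 0.0004 = 0.4120
B_A = 1 / 0.4120 = 2.4272
Σp_Bᵢ² = 0.02² + 0.02² + 0.10² + 0.02² + 0.46² + 0.36² + 0.02² = 0.0004 + 0.0004 + 0.0100 + 0.0004 + 0.2116 + 0.1296 + 0.0004 = 0.3528
B_B = 1 / 0.3528 = 2.8345
Σp_Dᵢ² = 0.23² + 0.02² + 0.02² + 0.24² + 0.19² + 0.11² + 0.19² = 0.0529 + 0.0004 + 0.0004 + 0.0576 + 0.0361 + 0.0121 + 0.0361 = 0.1956
B_D = 1 / 0.1956 = 5.1125
Ranking by B (broadest → narrowest): Species D (5.11) > Species B (2.83) > Species A (2.43)

Species D > Species B > Species A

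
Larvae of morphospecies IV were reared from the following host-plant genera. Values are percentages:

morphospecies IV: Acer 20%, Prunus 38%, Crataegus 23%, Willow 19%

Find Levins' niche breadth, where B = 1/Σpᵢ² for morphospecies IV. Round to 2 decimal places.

3.66

Convert percentages to proportions (divide by 100).
Σpᵢ² = 0.20² + 0.38² + 0.23² + 0.19² = 0.0400 + 0.1444 + 0.0529 + 0.0361 = 0.2734
B = 1 / 0.2734 = 3.6576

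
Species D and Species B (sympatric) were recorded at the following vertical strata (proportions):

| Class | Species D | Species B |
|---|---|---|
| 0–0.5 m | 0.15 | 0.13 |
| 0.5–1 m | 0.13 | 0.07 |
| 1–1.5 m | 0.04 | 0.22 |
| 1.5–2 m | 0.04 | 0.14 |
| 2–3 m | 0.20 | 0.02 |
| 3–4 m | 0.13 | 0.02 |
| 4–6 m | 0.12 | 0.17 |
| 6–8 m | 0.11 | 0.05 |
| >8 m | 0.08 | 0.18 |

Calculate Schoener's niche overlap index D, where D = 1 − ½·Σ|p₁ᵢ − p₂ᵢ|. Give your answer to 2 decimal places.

0.57

Σ|p₁ᵢ − p₂ᵢ| = 0.02 + 0.06 + 0.18 + 0.10 + 0.18 + 0.11 + 0.05 + 0.06 + 0.10 = 0.86
D = 1 − ½ × 0.86 = 1 − 0.430 = 0.5700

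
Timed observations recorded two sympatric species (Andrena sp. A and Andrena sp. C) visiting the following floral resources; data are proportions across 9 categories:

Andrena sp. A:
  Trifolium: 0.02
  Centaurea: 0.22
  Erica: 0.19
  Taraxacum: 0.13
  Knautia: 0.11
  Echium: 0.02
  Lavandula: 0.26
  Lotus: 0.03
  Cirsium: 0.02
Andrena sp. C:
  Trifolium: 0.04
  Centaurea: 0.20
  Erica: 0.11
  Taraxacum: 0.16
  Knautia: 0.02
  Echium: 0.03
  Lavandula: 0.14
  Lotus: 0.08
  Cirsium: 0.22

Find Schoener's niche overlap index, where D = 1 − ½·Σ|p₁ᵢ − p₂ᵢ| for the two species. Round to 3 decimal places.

0.690

Σ|p₁ᵢ − p₂ᵢ| = 0.02 + 0.02 + 0.08 + 0.03 + 0.09 + 0.01 + 0.12 + 0.05 + 0.20 = 0.62
D = 1 − ½ × 0.62 = 1 − 0.310 = 0.69000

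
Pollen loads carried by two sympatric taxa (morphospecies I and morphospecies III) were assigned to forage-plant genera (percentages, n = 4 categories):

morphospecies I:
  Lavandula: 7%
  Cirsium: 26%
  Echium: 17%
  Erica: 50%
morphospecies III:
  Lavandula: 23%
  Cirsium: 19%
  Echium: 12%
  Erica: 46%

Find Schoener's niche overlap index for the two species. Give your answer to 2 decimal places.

Convert percentages to proportions (divide by 100).
Σ|p₁ᵢ − p₂ᵢ| = 0.16 + 0.07 + 0.05 + 0.04 = 0.32
D = 1 − ½ × 0.32 = 1 − 0.160 = 0.8400

0.84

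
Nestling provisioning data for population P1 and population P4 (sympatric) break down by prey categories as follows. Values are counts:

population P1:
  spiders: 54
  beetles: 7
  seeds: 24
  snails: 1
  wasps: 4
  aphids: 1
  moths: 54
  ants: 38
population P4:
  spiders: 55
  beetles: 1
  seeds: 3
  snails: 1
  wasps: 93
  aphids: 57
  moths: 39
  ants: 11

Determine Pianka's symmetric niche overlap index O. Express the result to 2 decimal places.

Proportions for population P1 (n=183): 54/183=0.2951, 7/183=0.0383, 24/183=0.1311, 1/183=0.0055, 4/183=0.0219, 1/183=0.0055, 54/183=0.2951, 38/183=0.2077
Proportions for population P4 (n=260): 55/260=0.2115, 1/260=0.0038, 3/260=0.0115, 1/260=0.0038, 93/260=0.3577, 57/260=0.2192, 39/260=0.1500, 11/260=0.0423
Σ p₁ᵢp₂ᵢ = 0.062414 + 0.000146 + 0.001508 + 0.000021 + 0.007834 + 0.001206 + 0.044265 + 0.008786 = 0.126180
Σp_1ᵢ² = 0.2951² + 0.0383² + 0.1311² + 0.0055² + 0.0219² + 0.0055² + 0.2951² + 0.2077² = 0.087084 + 0.001467 + 0.017187 + 0.000030 + 0.000480 + 0.000030 + 0.087084 + 0.043139 = 0.236501
Σp_2ᵢ² = 0.2115² + 0.0038² + 0.0115² + 0.0038² + 0.3577² + 0.2192² + 0.1500² + 0.0423² = 0.044732 + 0.000014 + 0.000132 + 0.000014 + 0.127949 + 0.048049 + 0.022500 + 0.001789 = 0.245179
O = 0.126180 / √(0.236501 × 0.245179) = 0.126180 / 0.2408009 = 0.5240

0.52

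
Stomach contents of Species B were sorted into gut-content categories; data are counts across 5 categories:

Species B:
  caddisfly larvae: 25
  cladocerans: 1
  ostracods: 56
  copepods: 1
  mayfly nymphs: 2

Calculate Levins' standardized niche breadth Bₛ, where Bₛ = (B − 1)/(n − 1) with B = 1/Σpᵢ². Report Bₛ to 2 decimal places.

0.23

Proportions for Species B (n=85): 25/85=0.2941, 1/85=0.0118, 56/85=0.6588, 1/85=0.0118, 2/85=0.0235
Σpᵢ² = 0.2941² + 0.0118² + 0.6588² + 0.0118² + 0.0235² = 0.086495 + 0.000139 + 0.434017 + 0.000139 + 0.000552 = 0.521342
B = 1 / 0.521342 = 1.9181
Bₛ = (B − 1)/(n − 1) = (1.9181 − 1)/(5 − 1) = 0.9181/4 = 0.2295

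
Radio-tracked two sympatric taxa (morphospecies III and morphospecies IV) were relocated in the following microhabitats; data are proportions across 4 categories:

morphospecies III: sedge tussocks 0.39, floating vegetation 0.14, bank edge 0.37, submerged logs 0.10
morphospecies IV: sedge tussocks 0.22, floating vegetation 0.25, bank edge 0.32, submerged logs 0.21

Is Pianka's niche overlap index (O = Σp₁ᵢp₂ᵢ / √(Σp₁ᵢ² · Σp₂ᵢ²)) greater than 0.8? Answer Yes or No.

Σ p₁ᵢp₂ᵢ = 0.0858 + 0.0350 + 0.1184 + 0.0210 = 0.2602
Σp_1ᵢ² = 0.39² + 0.14² + 0.37² + 0.10² = 0.1521 + 0.0196 + 0.1369 + 0.0100 = 0.3186
Σp_2ᵢ² = 0.22² + 0.25² + 0.32² + 0.21² = 0.0484 + 0.0625 + 0.1024 + 0.0441 = 0.2574
O = 0.2602 / √(0.3186 × 0.2574) = 0.2602 / 0.28637 = 0.9086
O = 0.9086 > 0.8 → Yes.

Yes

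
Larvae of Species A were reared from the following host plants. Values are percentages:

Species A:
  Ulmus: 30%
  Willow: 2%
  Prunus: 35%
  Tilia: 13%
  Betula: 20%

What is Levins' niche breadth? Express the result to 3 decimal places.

3.706

Convert percentages to proportions (divide by 100).
Σpᵢ² = 0.30² + 0.02² + 0.35² + 0.13² + 0.20² = 0.0900 + 0.0004 + 0.1225 + 0.0169 + 0.0400 = 0.2698
B = 1 / 0.2698 = 3.70645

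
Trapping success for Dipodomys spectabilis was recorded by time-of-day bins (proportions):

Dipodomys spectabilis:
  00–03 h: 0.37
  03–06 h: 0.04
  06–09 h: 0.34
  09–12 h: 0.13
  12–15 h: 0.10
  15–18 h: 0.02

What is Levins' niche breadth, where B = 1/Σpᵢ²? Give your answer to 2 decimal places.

Σpᵢ² = 0.37² + 0.04² + 0.34² + 0.13² + 0.10² + 0.02² = 0.1369 + 0.0016 + 0.1156 + 0.0169 + 0.0100 + 0.0004 = 0.2814
B = 1 / 0.2814 = 3.5537

3.55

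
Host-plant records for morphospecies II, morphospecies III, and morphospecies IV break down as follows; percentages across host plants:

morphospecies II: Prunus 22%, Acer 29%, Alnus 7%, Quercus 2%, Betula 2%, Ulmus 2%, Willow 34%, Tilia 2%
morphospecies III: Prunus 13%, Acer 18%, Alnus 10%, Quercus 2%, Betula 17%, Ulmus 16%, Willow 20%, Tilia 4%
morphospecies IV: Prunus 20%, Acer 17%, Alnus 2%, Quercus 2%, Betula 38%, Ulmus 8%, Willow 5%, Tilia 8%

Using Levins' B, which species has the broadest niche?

morphospecies III

Convert percentages to proportions (divide by 100).
Σp_IIᵢ² = 0.22² + 0.29² + 0.07² + 0.02² + 0.02² + 0.02² + 0.34² + 0.02² = 0.0484 + 0.0841 + 0.0049 + 0.0004 + 0.0004 + 0.0004 + 0.1156 + 0.0004 = 0.2546
B_II = 1 / 0.2546 = 3.9277
Σp_IIIᵢ² = 0.13² + 0.18² + 0.10² + 0.02² + 0.17² + 0.16² + 0.20² + 0.04² = 0.0169 + 0.0324 + 0.0100 + 0.0004 + 0.0289 + 0.0256 + 0.0400 + 0.0016 = 0.1558
B_III = 1 / 0.1558 = 6.4185
Σp_IVᵢ² = 0.20² + 0.17² + 0.02² + 0.02² + 0.38² + 0.08² + 0.05² + 0.08² = 0.0400 + 0.0289 + 0.0004 + 0.0004 + 0.1444 + 0.0064 + 0.0025 + 0.0064 = 0.2294
B_IV = 1 / 0.2294 = 4.3592
Highest B → broadest niche (most generalist): morphospecies III (B = 6.42).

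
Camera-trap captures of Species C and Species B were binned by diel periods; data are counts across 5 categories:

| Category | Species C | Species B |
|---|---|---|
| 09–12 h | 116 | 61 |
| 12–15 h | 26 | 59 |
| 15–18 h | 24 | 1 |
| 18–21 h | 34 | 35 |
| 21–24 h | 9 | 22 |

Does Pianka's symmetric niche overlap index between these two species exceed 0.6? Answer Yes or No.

Proportions for Species C (n=209): 116/209=0.5550, 26/209=0.1244, 24/209=0.1148, 34/209=0.1627, 9/209=0.0431
Proportions for Species B (n=178): 61/178=0.3427, 59/178=0.3315, 1/178=0.0056, 35/178=0.1966, 22/178=0.1236
Σ p₁ᵢp₂ᵢ = 0.190199 + 0.041239 + 0.000643 + 0.031987 + 0.005327 = 0.269395
Σp_1ᵢ² = 0.5550² + 0.1244² + 0.1148² + 0.1627² + 0.0431² = 0.308025 + 0.015475 + 0.013179 + 0.026471 + 0.001858 = 0.365008
Σp_2ᵢ² = 0.3427² + 0.3315² + 0.0056² + 0.1966² + 0.1236² = 0.117443 + 0.109892 + 0.000031 + 0.038652 + 0.015277 = 0.281295
O = 0.269395 / √(0.365008 × 0.281295) = 0.269395 / 0.3204293 = 0.8407
O = 0.8407 > 0.6 → Yes.

Yes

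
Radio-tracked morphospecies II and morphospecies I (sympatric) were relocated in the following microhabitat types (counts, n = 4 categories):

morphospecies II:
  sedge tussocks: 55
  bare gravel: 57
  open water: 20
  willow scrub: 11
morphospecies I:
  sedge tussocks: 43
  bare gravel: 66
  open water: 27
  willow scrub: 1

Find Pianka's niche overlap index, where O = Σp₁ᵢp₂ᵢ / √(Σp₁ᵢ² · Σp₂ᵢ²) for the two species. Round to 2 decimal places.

0.97

Proportions for morphospecies II (n=143): 55/143=0.3846, 57/143=0.3986, 20/143=0.1399, 11/143=0.0769
Proportions for morphospecies I (n=137): 43/137=0.3139, 66/137=0.4818, 27/137=0.1971, 1/137=0.0073
Σ p₁ᵢp₂ᵢ = 0.120726 + 0.192045 + 0.027574 + 0.000561 = 0.340906
Σp_1ᵢ² = 0.3846² + 0.3986² + 0.1399² + 0.0769² = 0.147917 + 0.158882 + 0.019572 + 0.005914 = 0.332285
Σp_2ᵢ² = 0.3139² + 0.4818² + 0.1971² + 0.0073² = 0.098533 + 0.232131 + 0.038848 + 0.000053 = 0.369565
O = 0.340906 / √(0.332285 × 0.369565) = 0.340906 / 0.3504296 = 0.9728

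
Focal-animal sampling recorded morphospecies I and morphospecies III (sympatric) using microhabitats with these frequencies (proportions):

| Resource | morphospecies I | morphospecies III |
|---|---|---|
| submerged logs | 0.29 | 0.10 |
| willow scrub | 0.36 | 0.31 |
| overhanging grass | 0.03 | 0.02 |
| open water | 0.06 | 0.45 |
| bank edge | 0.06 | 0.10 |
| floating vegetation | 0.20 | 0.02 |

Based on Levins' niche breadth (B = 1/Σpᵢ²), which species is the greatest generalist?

morphospecies I

Σp_Iᵢ² = 0.29² + 0.36² + 0.03² + 0.06² + 0.06² + 0.20² = 0.0841 + 0.1296 + 0.0009 + 0.0036 + 0.0036 + 0.0400 = 0.2618
B_I = 1 / 0.2618 = 3.8197
Σp_IIIᵢ² = 0.10² + 0.31² + 0.02² + 0.45² + 0.10² + 0.02² = 0.0100 + 0.0961 + 0.0004 + 0.2025 + 0.0100 + 0.0004 = 0.3194
B_III = 1 / 0.3194 = 3.1309
Highest B → broadest niche (most generalist): morphospecies I (B = 3.82).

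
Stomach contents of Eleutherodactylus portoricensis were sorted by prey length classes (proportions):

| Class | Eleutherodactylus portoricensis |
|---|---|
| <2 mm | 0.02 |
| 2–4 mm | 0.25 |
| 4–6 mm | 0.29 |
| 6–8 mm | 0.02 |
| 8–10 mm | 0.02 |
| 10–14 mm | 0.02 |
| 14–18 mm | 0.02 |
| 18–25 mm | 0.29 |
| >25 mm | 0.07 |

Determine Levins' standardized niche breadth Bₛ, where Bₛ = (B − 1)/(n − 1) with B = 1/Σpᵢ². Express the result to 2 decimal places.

0.40

Σpᵢ² = 0.02² + 0.25² + 0.29² + 0.02² + 0.02² + 0.02² + 0.02² + 0.29² + 0.07² = 0.0004 + 0.0625 + 0.0841 + 0.0004 + 0.0004 + 0.0004 + 0.0004 + 0.0841 + 0.0049 = 0.2376
B = 1 / 0.2376 = 4.2088
Bₛ = (B − 1)/(n − 1) = (4.2088 − 1)/(9 − 1) = 3.2088/8 = 0.4011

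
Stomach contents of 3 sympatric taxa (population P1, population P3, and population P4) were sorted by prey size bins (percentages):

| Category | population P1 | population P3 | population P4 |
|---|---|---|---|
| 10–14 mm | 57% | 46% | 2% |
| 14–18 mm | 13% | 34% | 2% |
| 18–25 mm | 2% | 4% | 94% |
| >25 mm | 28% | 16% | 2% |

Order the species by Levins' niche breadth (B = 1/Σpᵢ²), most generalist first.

population P3 > population P1 > population P4

Convert percentages to proportions (divide by 100).
Σp_P1ᵢ² = 0.57² + 0.13² + 0.02² + 0.28² = 0.3249 + 0.0169 + 0.0004 + 0.0784 = 0.4206
B_P1 = 1 / 0.4206 = 2.3776
Σp_P3ᵢ² = 0.46² + 0.34² + 0.04² + 0.16² = 0.2116 + 0.1156 + 0.0016 + 0.0256 = 0.3544
B_P3 = 1 / 0.3544 = 2.8217
Σp_P4ᵢ² = 0.02² + 0.02² + 0.94² + 0.02² = 0.0004 + 0.0004 + 0.8836 + 0.0004 = 0.8848
B_P4 = 1 / 0.8848 = 1.1302
Ranking by B (broadest → narrowest): population P3 (2.82) > population P1 (2.38) > population P4 (1.13)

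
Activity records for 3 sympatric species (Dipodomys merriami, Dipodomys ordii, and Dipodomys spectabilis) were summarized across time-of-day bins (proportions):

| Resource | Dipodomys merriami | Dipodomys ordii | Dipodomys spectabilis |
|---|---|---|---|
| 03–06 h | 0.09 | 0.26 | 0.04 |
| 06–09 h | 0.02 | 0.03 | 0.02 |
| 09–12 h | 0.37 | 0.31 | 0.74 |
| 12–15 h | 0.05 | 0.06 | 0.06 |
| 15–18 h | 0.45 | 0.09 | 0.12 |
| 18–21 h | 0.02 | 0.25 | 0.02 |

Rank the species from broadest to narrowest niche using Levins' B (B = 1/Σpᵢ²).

Dipodomys ordii > Dipodomys merriami > Dipodomys spectabilis

Σp_merrᵢ² = 0.09² + 0.02² + 0.37² + 0.05² + 0.45² + 0.02² = 0.0081 + 0.0004 + 0.1369 + 0.0025 + 0.2025 + 0.0004 = 0.3508
B_merr = 1 / 0.3508 = 2.8506
Σp_ordiᵢ² = 0.26² + 0.03² + 0.31² + 0.06² + 0.09² + 0.25² = 0.0676 + 0.0009 + 0.0961 + 0.0036 + 0.0081 + 0.0625 = 0.2388
B_ordi = 1 / 0.2388 = 4.1876
Σp_specᵢ² = 0.04² + 0.02² + 0.74² + 0.06² + 0.12² + 0.02² = 0.0016 + 0.0004 + 0.5476 + 0.0036 + 0.0144 + 0.0004 = 0.5680
B_spec = 1 / 0.5680 = 1.7606
Ranking by B (broadest → narrowest): Dipodomys ordii (4.19) > Dipodomys merriami (2.85) > Dipodomys spectabilis (1.76)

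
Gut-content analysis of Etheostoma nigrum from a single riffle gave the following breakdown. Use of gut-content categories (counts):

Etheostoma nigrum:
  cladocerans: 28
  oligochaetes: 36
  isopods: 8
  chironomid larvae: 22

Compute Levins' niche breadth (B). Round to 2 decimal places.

Proportions for Etheostoma nigrum (n=94): 28/94=0.2979, 36/94=0.3830, 8/94=0.0851, 22/94=0.2340
Σpᵢ² = 0.2979² + 0.3830² + 0.0851² + 0.2340² = 0.088744 + 0.146689 + 0.007242 + 0.054756 = 0.297431
B = 1 / 0.297431 = 3.3621

3.36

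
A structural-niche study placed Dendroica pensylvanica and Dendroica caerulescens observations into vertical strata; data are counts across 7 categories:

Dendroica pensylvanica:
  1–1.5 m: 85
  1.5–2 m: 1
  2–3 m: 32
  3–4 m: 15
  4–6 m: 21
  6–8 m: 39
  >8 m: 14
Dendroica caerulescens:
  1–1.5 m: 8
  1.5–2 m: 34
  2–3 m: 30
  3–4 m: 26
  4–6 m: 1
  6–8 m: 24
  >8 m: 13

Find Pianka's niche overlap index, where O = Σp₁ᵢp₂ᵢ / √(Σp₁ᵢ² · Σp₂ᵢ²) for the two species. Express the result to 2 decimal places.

Proportions for Dendroica pensylvanica (n=207): 85/207=0.4106, 1/207=0.0048, 32/207=0.1546, 15/207=0.0725, 21/207=0.1014, 39/207=0.1884, 14/207=0.0676
Proportions for Dendroica caerulescens (n=136): 8/136=0.0588, 34/136=0.2500, 30/136=0.2206, 26/136=0.1912, 1/136=0.0074, 24/136=0.1765, 13/136=0.0956
Σ p₁ᵢp₂ᵢ = 0.024143 + 0.001200 + 0.034105 + 0.013862 + 0.000750 + 0.033253 + 0.006463 = 0.113776
Σp_1ᵢ² = 0.4106² + 0.0048² + 0.1546² + 0.0725² + 0.1014² + 0.1884² + 0.0676² = 0.168592 + 0.000023 + 0.023901 + 0.005256 + 0.010282 + 0.035495 + 0.004570 = 0.248119
Σp_2ᵢ² = 0.0588² + 0.2500² + 0.2206² + 0.1912² + 0.0074² + 0.1765² + 0.0956² = 0.003457 + 0.062500 + 0.048664 + 0.036557 + 0.000055 + 0.031152 + 0.009139 = 0.191524
O = 0.113776 / √(0.248119 × 0.191524) = 0.113776 / 0.2179925 = 0.5219

0.52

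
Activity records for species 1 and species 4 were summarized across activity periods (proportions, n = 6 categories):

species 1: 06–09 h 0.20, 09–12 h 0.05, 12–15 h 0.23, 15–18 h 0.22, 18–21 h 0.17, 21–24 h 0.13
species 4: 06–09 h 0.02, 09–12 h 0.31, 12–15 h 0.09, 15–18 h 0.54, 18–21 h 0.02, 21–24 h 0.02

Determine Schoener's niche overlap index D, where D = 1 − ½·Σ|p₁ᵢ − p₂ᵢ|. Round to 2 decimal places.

0.42

Σ|p₁ᵢ − p₂ᵢ| = 0.18 + 0.26 + 0.14 + 0.32 + 0.15 + 0.11 = 1.16
D = 1 − ½ × 1.16 = 1 − 0.580 = 0.4200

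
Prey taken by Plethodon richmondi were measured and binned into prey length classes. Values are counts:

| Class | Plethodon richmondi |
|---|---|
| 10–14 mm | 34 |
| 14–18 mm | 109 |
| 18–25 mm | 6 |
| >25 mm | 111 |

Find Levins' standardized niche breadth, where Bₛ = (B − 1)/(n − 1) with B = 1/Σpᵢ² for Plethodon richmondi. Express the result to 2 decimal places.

Proportions for Plethodon richmondi (n=260): 34/260=0.1308, 109/260=0.4192, 6/260=0.0231, 111/260=0.4269
Σpᵢ² = 0.1308² + 0.4192² + 0.0231² + 0.4269² = 0.017109 + 0.175729 + 0.000534 + 0.182244 = 0.375616
B = 1 / 0.375616 = 2.6623
Bₛ = (B − 1)/(n − 1) = (2.6623 − 1)/(4 − 1) = 1.6623/3 = 0.5541

0.55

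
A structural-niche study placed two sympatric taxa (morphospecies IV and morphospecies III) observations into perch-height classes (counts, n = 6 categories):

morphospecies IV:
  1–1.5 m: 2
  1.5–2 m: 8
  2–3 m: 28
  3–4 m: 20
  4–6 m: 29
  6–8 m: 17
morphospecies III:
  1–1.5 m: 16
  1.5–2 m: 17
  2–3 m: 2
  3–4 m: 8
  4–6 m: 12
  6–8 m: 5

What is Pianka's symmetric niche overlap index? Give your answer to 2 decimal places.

Proportions for morphospecies IV (n=104): 2/104=0.0192, 8/104=0.0769, 28/104=0.2692, 20/104=0.1923, 29/104=0.2788, 17/104=0.1635
Proportions for morphospecies III (n=60): 16/60=0.2667, 17/60=0.2833, 2/60=0.0333, 8/60=0.1333, 12/60=0.2000, 5/60=0.0833
Σ p₁ᵢp₂ᵢ = 0.005121 + 0.021786 + 0.008964 + 0.025634 + 0.055760 + 0.013620 = 0.130885
Σp_1ᵢ² = 0.0192² + 0.0769² + 0.2692² + 0.1923² + 0.2788² + 0.1635² = 0.000369 + 0.005914 + 0.072469 + 0.036979 + 0.077729 + 0.026732 = 0.220192
Σp_2ᵢ² = 0.2667² + 0.2833² + 0.0333² + 0.1333² + 0.2000² + 0.0833² = 0.071129 + 0.080259 + 0.001109 + 0.017769 + 0.040000 + 0.006939 = 0.217205
O = 0.130885 / √(0.220192 × 0.217205) = 0.130885 / 0.2186934 = 0.5985

0.60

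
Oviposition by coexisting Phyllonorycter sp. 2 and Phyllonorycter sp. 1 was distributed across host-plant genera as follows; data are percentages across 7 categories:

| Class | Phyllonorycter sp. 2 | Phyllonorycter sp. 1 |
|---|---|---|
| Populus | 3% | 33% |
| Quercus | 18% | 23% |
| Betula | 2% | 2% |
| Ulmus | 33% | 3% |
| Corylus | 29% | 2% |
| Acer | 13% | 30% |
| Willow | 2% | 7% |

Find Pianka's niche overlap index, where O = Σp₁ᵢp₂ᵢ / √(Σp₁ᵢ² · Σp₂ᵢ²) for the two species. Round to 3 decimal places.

0.429

Convert percentages to proportions (divide by 100).
Σ p₁ᵢp₂ᵢ = 0.0099 + 0.0414 + 0.0004 + 0.0099 + 0.0058 + 0.0390 + 0.0014 = 0.1078
Σp_1ᵢ² = 0.03² + 0.18² + 0.02² + 0.33² + 0.29² + 0.13² + 0.02² = 0.0009 + 0.0324 + 0.0004 + 0.1089 + 0.0841 + 0.0169 + 0.0004 = 0.2440
Σp_2ᵢ² = 0.33² + 0.23² + 0.02² + 0.03² + 0.02² + 0.30² + 0.07² = 0.1089 + 0.0529 + 0.0004 + 0.0009 + 0.0004 + 0.0900 + 0.0049 = 0.2584
O = 0.1078 / √(0.2440 × 0.2584) = 0.1078 / 0.251097 = 0.42932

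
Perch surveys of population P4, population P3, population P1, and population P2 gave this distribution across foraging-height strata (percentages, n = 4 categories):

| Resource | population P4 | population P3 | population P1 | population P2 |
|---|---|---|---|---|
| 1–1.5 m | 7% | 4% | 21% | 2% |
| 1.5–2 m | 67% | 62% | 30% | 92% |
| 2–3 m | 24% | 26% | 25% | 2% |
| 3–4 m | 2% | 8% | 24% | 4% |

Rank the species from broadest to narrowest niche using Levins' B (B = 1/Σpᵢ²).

population P1 > population P3 > population P4 > population P2

Convert percentages to proportions (divide by 100).
Σp_P4ᵢ² = 0.07² + 0.67² + 0.24² + 0.02² = 0.0049 + 0.4489 + 0.0576 + 0.0004 = 0.5118
B_P4 = 1 / 0.5118 = 1.9539
Σp_P3ᵢ² = 0.04² + 0.62² + 0.26² + 0.08² = 0.0016 + 0.3844 + 0.0676 + 0.0064 = 0.4600
B_P3 = 1 / 0.4600 = 2.1739
Σp_P1ᵢ² = 0.21² + 0.30² + 0.25² + 0.24² = 0.0441 + 0.0900 + 0.0625 + 0.0576 = 0.2542
B_P1 = 1 / 0.2542 = 3.9339
Σp_P2ᵢ² = 0.02² + 0.92² + 0.02² + 0.04² = 0.0004 + 0.8464 + 0.0004 + 0.0016 = 0.8488
B_P2 = 1 / 0.8488 = 1.1781
Ranking by B (broadest → narrowest): population P1 (3.93) > population P3 (2.17) > population P4 (1.95) > population P2 (1.18)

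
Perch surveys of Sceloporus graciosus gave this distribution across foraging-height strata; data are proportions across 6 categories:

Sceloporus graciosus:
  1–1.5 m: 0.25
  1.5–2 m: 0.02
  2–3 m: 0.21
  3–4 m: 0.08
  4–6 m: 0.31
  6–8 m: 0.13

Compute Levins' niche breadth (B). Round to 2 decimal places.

4.42

Σpᵢ² = 0.25² + 0.02² + 0.21² + 0.08² + 0.31² + 0.13² = 0.0625 + 0.0004 + 0.0441 + 0.0064 + 0.0961 + 0.0169 = 0.2264
B = 1 / 0.2264 = 4.4170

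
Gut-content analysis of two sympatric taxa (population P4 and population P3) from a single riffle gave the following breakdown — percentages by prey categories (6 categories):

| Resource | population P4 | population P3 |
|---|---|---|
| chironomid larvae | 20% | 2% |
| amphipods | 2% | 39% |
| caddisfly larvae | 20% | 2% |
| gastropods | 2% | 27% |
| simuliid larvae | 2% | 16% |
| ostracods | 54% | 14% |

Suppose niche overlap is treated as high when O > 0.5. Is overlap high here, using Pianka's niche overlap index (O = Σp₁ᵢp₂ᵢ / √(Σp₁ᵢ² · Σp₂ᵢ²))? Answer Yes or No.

No

Convert percentages to proportions (divide by 100).
Σ p₁ᵢp₂ᵢ = 0.0040 + 0.0078 + 0.0040 + 0.0054 + 0.0032 + 0.0756 = 0.1000
Σp_1ᵢ² = 0.20² + 0.02² + 0.20² + 0.02² + 0.02² + 0.54² = 0.0400 + 0.0004 + 0.0400 + 0.0004 + 0.0004 + 0.2916 = 0.3728
Σp_2ᵢ² = 0.02² + 0.39² + 0.02² + 0.27² + 0.16² + 0.14² = 0.0004 + 0.1521 + 0.0004 + 0.0729 + 0.0256 + 0.0196 = 0.2710
O = 0.1000 / √(0.3728 × 0.2710) = 0.1000 / 0.31785 = 0.3146
O = 0.3146 < 0.5 → No.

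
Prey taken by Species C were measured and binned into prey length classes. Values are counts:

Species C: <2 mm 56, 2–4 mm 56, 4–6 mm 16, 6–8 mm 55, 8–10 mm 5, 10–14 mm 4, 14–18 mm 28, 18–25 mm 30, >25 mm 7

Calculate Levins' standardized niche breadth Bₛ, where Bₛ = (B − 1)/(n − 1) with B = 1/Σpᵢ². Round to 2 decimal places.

Proportions for Species C (n=257): 56/257=0.2179, 56/257=0.2179, 16/257=0.0623, 55/257=0.2140, 5/257=0.0195, 4/257=0.0156, 28/257=0.1089, 30/257=0.1167, 7/257=0.0272
Σpᵢ² = 0.2179² + 0.2179² + 0.0623² + 0.2140² + 0.0195² + 0.0156² + 0.1089² + 0.1167² + 0.0272² = 0.047480 + 0.047480 + 0.003881 + 0.045796 + 0.000380 + 0.000243 + 0.011859 + 0.013619 + 0.000740 = 0.171478
B = 1 / 0.171478 = 5.8317
Bₛ = (B − 1)/(n − 1) = (5.8317 − 1)/(9 − 1) = 4.8317/8 = 0.6040

0.60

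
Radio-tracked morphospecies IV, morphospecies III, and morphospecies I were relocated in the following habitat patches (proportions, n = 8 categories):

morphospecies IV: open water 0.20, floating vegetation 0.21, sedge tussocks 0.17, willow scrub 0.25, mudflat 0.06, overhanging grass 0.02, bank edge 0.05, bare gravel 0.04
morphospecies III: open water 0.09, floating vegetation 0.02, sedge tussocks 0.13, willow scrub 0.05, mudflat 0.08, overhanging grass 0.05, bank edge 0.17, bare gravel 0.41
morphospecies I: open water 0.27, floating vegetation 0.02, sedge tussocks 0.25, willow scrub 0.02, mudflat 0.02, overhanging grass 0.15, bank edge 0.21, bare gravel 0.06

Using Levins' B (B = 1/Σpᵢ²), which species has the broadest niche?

Σp_IVᵢ² = 0.20² + 0.21² + 0.17² + 0.25² + 0.06² + 0.02² + 0.05² + 0.04² = 0.0400 + 0.0441 + 0.0289 + 0.0625 + 0.0036 + 0.0004 + 0.0025 + 0.0016 = 0.1836
B_IV = 1 / 0.1836 = 5.4466
Σp_IIIᵢ² = 0.09² + 0.02² + 0.13² + 0.05² + 0.08² + 0.05² + 0.17² + 0.41² = 0.0081 + 0.0004 + 0.0169 + 0.0025 + 0.0064 + 0.0025 + 0.0289 + 0.1681 = 0.2338
B_III = 1 / 0.2338 = 4.2772
Σp_Iᵢ² = 0.27² + 0.02² + 0.25² + 0.02² + 0.02² + 0.15² + 0.21² + 0.06² = 0.0729 + 0.0004 + 0.0625 + 0.0004 + 0.0004 + 0.0225 + 0.0441 + 0.0036 = 0.2068
B_I = 1 / 0.2068 = 4.8356
Highest B → broadest niche (most generalist): morphospecies IV (B = 5.45).

morphospecies IV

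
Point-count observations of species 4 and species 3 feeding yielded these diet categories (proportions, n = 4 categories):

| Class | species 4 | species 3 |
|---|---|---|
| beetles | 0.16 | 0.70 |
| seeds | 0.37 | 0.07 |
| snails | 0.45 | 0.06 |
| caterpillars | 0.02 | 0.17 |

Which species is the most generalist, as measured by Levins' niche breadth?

species 4

Σp_4ᵢ² = 0.16² + 0.37² + 0.45² + 0.02² = 0.0256 + 0.1369 + 0.2025 + 0.0004 = 0.3654
B_4 = 1 / 0.3654 = 2.7367
Σp_3ᵢ² = 0.70² + 0.07² + 0.06² + 0.17² = 0.4900 + 0.0049 + 0.0036 + 0.0289 = 0.5274
B_3 = 1 / 0.5274 = 1.8961
Highest B → broadest niche (most generalist): species 4 (B = 2.74).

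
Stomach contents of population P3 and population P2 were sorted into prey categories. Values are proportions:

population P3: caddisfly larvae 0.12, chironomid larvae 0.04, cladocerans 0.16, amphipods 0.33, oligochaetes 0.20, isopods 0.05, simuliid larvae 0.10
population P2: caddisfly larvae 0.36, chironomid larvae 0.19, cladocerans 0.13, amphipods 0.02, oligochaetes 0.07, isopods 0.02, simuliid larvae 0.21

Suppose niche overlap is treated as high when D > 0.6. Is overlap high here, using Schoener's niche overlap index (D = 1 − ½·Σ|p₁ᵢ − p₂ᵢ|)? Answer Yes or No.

Σ|p₁ᵢ − p₂ᵢ| = 0.24 + 0.15 + 0.03 + 0.31 + 0.13 + 0.03 + 0.11 = 1.00
D = 1 − ½ × 1.00 = 1 − 0.500 = 0.5000
D = 0.5000 < 0.6 → No.

No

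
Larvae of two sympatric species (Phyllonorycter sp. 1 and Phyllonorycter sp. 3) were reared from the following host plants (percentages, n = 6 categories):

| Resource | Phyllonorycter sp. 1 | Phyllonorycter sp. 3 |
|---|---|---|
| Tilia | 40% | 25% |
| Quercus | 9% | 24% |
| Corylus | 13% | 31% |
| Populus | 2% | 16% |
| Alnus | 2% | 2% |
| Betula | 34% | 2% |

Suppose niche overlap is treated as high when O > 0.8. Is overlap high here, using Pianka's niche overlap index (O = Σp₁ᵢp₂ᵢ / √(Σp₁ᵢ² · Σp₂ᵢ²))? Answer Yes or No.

No

Convert percentages to proportions (divide by 100).
Σ p₁ᵢp₂ᵢ = 0.1000 + 0.0216 + 0.0403 + 0.0032 + 0.0004 + 0.0068 = 0.1723
Σp_1ᵢ² = 0.40² + 0.09² + 0.13² + 0.02² + 0.02² + 0.34² = 0.1600 + 0.0081 + 0.0169 + 0.0004 + 0.0004 + 0.1156 = 0.3014
Σp_2ᵢ² = 0.25² + 0.24² + 0.31² + 0.16² + 0.02² + 0.02² = 0.0625 + 0.0576 + 0.0961 + 0.0256 + 0.0004 + 0.0004 = 0.2426
O = 0.1723 / √(0.3014 × 0.2426) = 0.1723 / 0.27041 = 0.6372
O = 0.6372 < 0.8 → No.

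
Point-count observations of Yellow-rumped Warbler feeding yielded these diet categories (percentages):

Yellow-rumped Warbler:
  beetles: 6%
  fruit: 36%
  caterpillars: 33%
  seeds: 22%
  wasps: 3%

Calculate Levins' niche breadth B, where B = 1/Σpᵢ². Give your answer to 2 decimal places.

3.43

Convert percentages to proportions (divide by 100).
Σpᵢ² = 0.06² + 0.36² + 0.33² + 0.22² + 0.03² = 0.0036 + 0.1296 + 0.1089 + 0.0484 + 0.0009 = 0.2914
B = 1 / 0.2914 = 3.4317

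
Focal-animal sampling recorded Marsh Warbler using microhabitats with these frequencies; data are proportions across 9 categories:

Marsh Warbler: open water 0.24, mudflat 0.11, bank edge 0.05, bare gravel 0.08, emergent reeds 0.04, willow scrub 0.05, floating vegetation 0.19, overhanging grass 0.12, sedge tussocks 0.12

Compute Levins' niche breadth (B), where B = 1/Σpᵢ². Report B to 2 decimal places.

Σpᵢ² = 0.24² + 0.11² + 0.05² + 0.08² + 0.04² + 0.05² + 0.19² + 0.12² + 0.12² = 0.0576 + 0.0121 + 0.0025 + 0.0064 + 0.0016 + 0.0025 + 0.0361 + 0.0144 + 0.0144 = 0.1476
B = 1 / 0.1476 = 6.7751

6.78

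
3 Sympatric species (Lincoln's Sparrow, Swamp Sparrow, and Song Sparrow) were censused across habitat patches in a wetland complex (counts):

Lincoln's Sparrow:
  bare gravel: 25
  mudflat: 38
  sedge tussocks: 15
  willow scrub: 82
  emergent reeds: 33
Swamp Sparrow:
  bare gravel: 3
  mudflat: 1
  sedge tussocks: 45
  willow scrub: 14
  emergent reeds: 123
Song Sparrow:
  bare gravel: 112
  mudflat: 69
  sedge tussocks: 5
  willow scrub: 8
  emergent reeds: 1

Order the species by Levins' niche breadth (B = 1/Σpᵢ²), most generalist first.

Lincoln's Sparrow > Song Sparrow > Swamp Sparrow

Proportions for Lincoln's Sparrow (n=193): 25/193=0.1295, 38/193=0.1969, 15/193=0.0777, 82/193=0.4249, 33/193=0.1710
Proportions for Swamp Sparrow (n=186): 3/186=0.0161, 1/186=0.0054, 45/186=0.2419, 14/186=0.0753, 123/186=0.6613
Proportions for Song Sparrow (n=195): 112/195=0.5744, 69/195=0.3538, 5/195=0.0256, 8/195=0.0410, 1/195=0.0051
Σp_Lincᵢ² = 0.1295² + 0.1969² + 0.0777² + 0.4249² + 0.1710² = 0.016770 + 0.038770 + 0.006037 + 0.180540 + 0.029241 = 0.271358
B_Linc = 1 / 0.271358 = 3.6852
Σp_Swamᵢ² = 0.0161² + 0.0054² + 0.2419² + 0.0753² + 0.6613² = 0.000259 + 0.000029 + 0.058516 + 0.005670 + 0.437318 = 0.501792
B_Swam = 1 / 0.501792 = 1.9929
Σp_Songᵢ² = 0.5744² + 0.3538² + 0.0256² + 0.0410² + 0.0051² = 0.329935 + 0.125174 + 0.000655 + 0.001681 + 0.000026 = 0.457471
B_Song = 1 / 0.457471 = 2.1859
Ranking by B (broadest → narrowest): Lincoln's Sparrow (3.69) > Song Sparrow (2.19) > Swamp Sparrow (1.99)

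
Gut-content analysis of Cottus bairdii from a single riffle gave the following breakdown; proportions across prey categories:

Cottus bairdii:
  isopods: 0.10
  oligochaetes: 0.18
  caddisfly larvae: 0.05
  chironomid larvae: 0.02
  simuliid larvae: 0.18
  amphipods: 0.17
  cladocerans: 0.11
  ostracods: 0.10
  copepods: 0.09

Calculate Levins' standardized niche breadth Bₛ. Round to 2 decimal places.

Σpᵢ² = 0.10² + 0.18² + 0.05² + 0.02² + 0.18² + 0.17² + 0.11² + 0.10² + 0.09² = 0.0100 + 0.0324 + 0.0025 + 0.0004 + 0.0324 + 0.0289 + 0.0121 + 0.0100 + 0.0081 = 0.1368
B = 1 / 0.1368 = 7.3099
Bₛ = (B − 1)/(n − 1) = (7.3099 − 1)/(9 − 1) = 6.3099/8 = 0.7887

0.79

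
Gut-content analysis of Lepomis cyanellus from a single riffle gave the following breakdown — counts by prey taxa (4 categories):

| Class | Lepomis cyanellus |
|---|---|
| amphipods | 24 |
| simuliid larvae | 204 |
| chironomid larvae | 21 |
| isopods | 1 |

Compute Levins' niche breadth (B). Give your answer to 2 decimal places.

1.47

Proportions for Lepomis cyanellus (n=250): 24/250=0.0960, 204/250=0.8160, 21/250=0.0840, 1/250=0.0040
Σpᵢ² = 0.0960² + 0.8160² + 0.0840² + 0.0040² = 0.009216 + 0.665856 + 0.007056 + 0.000016 = 0.682144
B = 1 / 0.682144 = 1.4660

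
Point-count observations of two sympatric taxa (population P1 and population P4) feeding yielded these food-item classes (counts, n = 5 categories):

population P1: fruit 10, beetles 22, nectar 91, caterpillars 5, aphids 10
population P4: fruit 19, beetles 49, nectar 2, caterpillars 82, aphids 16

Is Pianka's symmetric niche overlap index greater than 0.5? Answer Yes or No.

No

Proportions for population P1 (n=138): 10/138=0.0725, 22/138=0.1594, 91/138=0.6594, 5/138=0.0362, 10/138=0.0725
Proportions for population P4 (n=168): 19/168=0.1131, 49/168=0.2917, 2/168=0.0119, 82/168=0.4881, 16/168=0.0952
Σ p₁ᵢp₂ᵢ = 0.008200 + 0.046497 + 0.007847 + 0.017669 + 0.006902 = 0.087115
Σp_1ᵢ² = 0.0725² + 0.1594² + 0.6594² + 0.0362² + 0.0725² = 0.005256 + 0.025408 + 0.434808 + 0.001310 + 0.005256 = 0.472038
Σp_2ᵢ² = 0.1131² + 0.2917² + 0.0119² + 0.4881² + 0.0952² = 0.012792 + 0.085089 + 0.000142 + 0.238242 + 0.009063 = 0.345328
O = 0.087115 / √(0.472038 × 0.345328) = 0.087115 / 0.4037424 = 0.2158
O = 0.2158 < 0.5 → No.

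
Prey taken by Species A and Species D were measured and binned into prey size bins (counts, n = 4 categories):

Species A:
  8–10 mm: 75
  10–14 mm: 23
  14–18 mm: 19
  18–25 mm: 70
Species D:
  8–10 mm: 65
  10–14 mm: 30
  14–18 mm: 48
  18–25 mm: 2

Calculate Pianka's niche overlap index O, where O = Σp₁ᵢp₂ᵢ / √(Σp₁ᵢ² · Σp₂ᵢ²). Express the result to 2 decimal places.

0.72

Proportions for Species A (n=187): 75/187=0.4011, 23/187=0.1230, 19/187=0.1016, 70/187=0.3743
Proportions for Species D (n=145): 65/145=0.4483, 30/145=0.2069, 48/145=0.3310, 2/145=0.0138
Σ p₁ᵢp₂ᵢ = 0.179813 + 0.025449 + 0.033630 + 0.005165 = 0.244057
Σp_1ᵢ² = 0.4011² + 0.1230² + 0.1016² + 0.3743² = 0.160881 + 0.015129 + 0.010323 + 0.140100 = 0.326433
Σp_2ᵢ² = 0.4483² + 0.2069² + 0.3310² + 0.0138² = 0.200973 + 0.042808 + 0.109561 + 0.000190 = 0.353532
O = 0.244057 / √(0.326433 × 0.353532) = 0.244057 / 0.3397124 = 0.7184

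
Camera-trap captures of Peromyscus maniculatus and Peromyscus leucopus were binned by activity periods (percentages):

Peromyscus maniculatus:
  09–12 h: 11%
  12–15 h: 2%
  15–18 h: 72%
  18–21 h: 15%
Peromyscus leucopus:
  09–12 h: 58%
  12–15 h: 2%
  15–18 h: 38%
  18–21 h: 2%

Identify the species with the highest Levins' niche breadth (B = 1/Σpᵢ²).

Convert percentages to proportions (divide by 100).
Σp_maniᵢ² = 0.11² + 0.02² + 0.72² + 0.15² = 0.0121 + 0.0004 + 0.5184 + 0.0225 = 0.5534
B_mani = 1 / 0.5534 = 1.8070
Σp_leucᵢ² = 0.58² + 0.02² + 0.38² + 0.02² = 0.3364 + 0.0004 + 0.1444 + 0.0004 = 0.4816
B_leuc = 1 / 0.4816 = 2.0764
Highest B → broadest niche (most generalist): Peromyscus leucopus (B = 2.08).

Peromyscus leucopus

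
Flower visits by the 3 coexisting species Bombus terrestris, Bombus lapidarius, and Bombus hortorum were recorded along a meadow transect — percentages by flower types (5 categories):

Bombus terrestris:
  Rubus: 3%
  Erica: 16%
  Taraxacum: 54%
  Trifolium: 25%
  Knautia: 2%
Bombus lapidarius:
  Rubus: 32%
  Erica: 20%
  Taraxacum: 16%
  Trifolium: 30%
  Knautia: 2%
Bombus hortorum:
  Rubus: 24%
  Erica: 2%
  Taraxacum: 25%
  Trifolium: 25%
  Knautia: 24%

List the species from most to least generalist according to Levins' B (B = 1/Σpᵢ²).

Bombus hortorum > Bombus lapidarius > Bombus terrestris

Convert percentages to proportions (divide by 100).
Σp_terrᵢ² = 0.03² + 0.16² + 0.54² + 0.25² + 0.02² = 0.0009 + 0.0256 + 0.2916 + 0.0625 + 0.0004 = 0.3810
B_terr = 1 / 0.3810 = 2.6247
Σp_lapiᵢ² = 0.32² + 0.20² + 0.16² + 0.30² + 0.02² = 0.1024 + 0.0400 + 0.0256 + 0.0900 + 0.0004 = 0.2584
B_lapi = 1 / 0.2584 = 3.8700
Σp_hortᵢ² = 0.24² + 0.02² + 0.25² + 0.25² + 0.24² = 0.0576 + 0.0004 + 0.0625 + 0.0625 + 0.0576 = 0.2406
B_hort = 1 / 0.2406 = 4.1563
Ranking by B (broadest → narrowest): Bombus hortorum (4.16) > Bombus lapidarius (3.87) > Bombus terrestris (2.62)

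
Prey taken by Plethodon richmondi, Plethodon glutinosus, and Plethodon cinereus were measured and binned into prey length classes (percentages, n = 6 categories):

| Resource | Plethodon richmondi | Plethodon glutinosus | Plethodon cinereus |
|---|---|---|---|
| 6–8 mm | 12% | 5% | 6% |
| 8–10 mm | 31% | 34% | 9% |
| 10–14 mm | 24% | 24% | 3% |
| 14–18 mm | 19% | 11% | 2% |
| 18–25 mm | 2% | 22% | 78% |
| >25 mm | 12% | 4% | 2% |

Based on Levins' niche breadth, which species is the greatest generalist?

Plethodon richmondi

Convert percentages to proportions (divide by 100).
Σp_richᵢ² = 0.12² + 0.31² + 0.24² + 0.19² + 0.02² + 0.12² = 0.0144 + 0.0961 + 0.0576 + 0.0361 + 0.0004 + 0.0144 = 0.2190
B_rich = 1 / 0.2190 = 4.5662
Σp_glutᵢ² = 0.05² + 0.34² + 0.24² + 0.11² + 0.22² + 0.04² = 0.0025 + 0.1156 + 0.0576 + 0.0121 + 0.0484 + 0.0016 = 0.2378
B_glut = 1 / 0.2378 = 4.2052
Σp_cineᵢ² = 0.06² + 0.09² + 0.03² + 0.02² + 0.78² + 0.02² = 0.0036 + 0.0081 + 0.0009 + 0.0004 + 0.6084 + 0.0004 = 0.6218
B_cine = 1 / 0.6218 = 1.6082
Highest B → broadest niche (most generalist): Plethodon richmondi (B = 4.57).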